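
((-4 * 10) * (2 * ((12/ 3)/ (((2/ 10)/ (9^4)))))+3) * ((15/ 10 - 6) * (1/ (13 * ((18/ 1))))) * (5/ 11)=4771635/ 52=91762.21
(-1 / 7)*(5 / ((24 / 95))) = -475 / 168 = -2.83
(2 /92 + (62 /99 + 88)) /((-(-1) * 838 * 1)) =403703 /3816252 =0.11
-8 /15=-0.53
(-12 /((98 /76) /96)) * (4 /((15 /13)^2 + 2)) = -29592576 /27587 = -1072.70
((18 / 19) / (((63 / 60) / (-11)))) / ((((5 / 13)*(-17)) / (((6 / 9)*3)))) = 6864 / 2261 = 3.04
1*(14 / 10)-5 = -18 / 5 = -3.60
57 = 57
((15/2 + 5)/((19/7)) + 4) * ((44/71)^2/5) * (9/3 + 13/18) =3534652/1436685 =2.46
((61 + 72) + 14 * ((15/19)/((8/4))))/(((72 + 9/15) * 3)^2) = 65800/22532499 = 0.00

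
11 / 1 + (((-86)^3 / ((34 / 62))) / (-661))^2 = 388790501937555 / 126270169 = 3079036.84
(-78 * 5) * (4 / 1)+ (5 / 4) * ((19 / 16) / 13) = -1559.89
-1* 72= -72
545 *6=3270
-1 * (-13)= 13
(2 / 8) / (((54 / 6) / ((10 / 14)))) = 5 / 252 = 0.02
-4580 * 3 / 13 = -13740 / 13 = -1056.92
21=21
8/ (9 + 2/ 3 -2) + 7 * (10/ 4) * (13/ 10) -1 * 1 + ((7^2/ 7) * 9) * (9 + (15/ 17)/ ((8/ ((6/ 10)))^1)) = 1857915/ 3128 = 593.96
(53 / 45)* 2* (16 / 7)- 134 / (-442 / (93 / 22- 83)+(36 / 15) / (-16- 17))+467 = 448.19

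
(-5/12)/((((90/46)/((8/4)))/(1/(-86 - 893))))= 0.00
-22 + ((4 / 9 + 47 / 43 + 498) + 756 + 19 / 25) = 11941828 / 9675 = 1234.30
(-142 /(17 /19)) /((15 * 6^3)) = -1349 /27540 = -0.05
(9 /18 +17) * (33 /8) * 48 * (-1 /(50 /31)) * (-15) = 64449 /2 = 32224.50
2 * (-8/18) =-8/9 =-0.89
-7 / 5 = -1.40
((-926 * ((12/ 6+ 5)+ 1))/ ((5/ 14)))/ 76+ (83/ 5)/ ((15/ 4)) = -382612/ 1425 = -268.50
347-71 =276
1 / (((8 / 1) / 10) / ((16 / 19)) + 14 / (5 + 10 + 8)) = 460 / 717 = 0.64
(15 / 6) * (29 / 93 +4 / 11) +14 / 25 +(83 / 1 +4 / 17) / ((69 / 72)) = 1782026429 / 19999650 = 89.10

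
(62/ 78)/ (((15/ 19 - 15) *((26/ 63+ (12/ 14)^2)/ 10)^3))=-15591433725/ 421051202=-37.03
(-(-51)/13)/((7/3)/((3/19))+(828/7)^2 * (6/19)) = 427329/482889667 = 0.00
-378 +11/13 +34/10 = -373.75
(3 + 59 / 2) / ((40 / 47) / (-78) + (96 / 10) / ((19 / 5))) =12.92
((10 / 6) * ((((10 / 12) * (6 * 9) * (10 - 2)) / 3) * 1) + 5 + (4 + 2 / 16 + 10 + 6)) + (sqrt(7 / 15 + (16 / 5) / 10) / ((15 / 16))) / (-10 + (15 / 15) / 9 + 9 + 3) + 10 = 16 * sqrt(177) / 475 + 1881 / 8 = 235.57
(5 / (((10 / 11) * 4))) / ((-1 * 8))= -11 / 64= -0.17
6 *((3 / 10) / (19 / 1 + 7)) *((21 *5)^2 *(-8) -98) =-397341 / 65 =-6112.94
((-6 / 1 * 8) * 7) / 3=-112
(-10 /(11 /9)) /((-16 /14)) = 315 /44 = 7.16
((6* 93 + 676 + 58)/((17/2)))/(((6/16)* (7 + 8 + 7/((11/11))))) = 608/33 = 18.42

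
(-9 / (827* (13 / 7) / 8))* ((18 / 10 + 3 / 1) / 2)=-6048 / 53755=-0.11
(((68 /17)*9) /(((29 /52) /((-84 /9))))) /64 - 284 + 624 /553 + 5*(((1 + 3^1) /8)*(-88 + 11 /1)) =-15549007 /32074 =-484.79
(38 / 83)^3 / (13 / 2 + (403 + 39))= 109744 / 512892939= 0.00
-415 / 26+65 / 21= -7025 / 546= -12.87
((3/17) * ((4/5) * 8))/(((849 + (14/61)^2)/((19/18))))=1131184/805627875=0.00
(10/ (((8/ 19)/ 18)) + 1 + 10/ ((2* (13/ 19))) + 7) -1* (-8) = 11721/ 26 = 450.81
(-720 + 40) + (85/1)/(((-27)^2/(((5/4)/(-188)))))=-372781865/548208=-680.00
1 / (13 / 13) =1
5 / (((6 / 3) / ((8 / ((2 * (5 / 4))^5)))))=128 / 625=0.20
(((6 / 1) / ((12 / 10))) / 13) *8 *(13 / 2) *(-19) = -380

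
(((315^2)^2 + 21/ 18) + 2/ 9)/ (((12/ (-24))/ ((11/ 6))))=-1949428924025/ 54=-36100535630.09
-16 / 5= -3.20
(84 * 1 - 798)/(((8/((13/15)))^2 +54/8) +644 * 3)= -160888/456065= -0.35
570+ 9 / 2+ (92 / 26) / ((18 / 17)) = 135215 / 234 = 577.84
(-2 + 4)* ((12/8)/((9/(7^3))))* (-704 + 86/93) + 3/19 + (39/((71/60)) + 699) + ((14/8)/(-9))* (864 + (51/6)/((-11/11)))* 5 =-242336433263/3010968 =-80484.56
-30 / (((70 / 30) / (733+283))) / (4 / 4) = -91440 / 7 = -13062.86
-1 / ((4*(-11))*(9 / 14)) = 7 / 198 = 0.04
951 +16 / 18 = 8567 / 9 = 951.89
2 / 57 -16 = -910 / 57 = -15.96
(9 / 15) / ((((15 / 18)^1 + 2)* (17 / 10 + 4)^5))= 40000 / 1136529441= 0.00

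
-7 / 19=-0.37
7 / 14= 1 / 2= 0.50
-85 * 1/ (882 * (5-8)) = 85/ 2646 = 0.03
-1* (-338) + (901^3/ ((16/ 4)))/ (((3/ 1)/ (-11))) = -8045755655/ 12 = -670479637.92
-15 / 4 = -3.75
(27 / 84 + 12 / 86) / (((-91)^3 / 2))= -555 / 453649742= -0.00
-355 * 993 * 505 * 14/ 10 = -249228105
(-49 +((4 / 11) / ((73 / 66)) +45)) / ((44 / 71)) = -4757 / 803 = -5.92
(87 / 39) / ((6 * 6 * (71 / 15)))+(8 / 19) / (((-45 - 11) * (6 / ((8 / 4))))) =15593 / 1473108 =0.01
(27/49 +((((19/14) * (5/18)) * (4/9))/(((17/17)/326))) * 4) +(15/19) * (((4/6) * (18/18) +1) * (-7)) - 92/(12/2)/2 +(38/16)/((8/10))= 494999789/2413152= 205.13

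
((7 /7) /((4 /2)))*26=13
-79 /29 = -2.72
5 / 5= 1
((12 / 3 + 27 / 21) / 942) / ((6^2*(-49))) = -37 / 11631816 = -0.00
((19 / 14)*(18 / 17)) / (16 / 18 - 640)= -1539 / 684488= -0.00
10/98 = 0.10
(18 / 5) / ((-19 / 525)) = -1890 / 19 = -99.47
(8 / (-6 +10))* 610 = 1220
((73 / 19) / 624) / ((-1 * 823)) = -73 / 9757488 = -0.00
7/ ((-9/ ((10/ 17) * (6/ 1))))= -2.75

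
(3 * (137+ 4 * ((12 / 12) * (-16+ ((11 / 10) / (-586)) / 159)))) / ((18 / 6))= 17004244 / 232935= 73.00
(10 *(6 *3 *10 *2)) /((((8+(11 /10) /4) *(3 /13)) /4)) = 2496000 /331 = 7540.79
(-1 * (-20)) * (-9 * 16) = -2880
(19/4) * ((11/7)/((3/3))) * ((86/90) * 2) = 14.27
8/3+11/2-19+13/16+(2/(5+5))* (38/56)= -16607/1680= -9.89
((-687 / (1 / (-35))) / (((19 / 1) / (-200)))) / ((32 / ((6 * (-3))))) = 5410125 / 38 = 142371.71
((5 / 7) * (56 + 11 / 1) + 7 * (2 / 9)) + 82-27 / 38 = 312901 / 2394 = 130.70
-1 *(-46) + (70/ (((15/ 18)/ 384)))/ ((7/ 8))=36910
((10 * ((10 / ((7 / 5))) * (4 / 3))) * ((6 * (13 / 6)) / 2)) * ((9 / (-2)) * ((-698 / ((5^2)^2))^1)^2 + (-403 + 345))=-2584261472 / 65625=-39379.22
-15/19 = -0.79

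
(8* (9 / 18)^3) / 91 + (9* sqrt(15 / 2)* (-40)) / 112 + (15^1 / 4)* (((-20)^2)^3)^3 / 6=14909440000000000000000001 / 91-45* sqrt(30) / 28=163839999999999999999991.20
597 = 597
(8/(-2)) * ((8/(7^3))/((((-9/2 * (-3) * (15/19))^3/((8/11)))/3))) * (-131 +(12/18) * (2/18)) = 1418770432/64450507275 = 0.02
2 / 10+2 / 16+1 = 53 / 40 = 1.32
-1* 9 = -9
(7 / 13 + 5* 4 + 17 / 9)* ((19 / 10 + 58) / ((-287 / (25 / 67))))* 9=-95840 / 6097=-15.72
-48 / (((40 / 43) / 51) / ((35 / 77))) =-13158 / 11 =-1196.18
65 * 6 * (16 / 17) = 6240 / 17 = 367.06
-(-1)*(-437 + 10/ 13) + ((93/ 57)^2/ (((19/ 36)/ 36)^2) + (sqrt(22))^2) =20281664103/ 1694173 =11971.42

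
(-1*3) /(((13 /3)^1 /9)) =-81 /13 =-6.23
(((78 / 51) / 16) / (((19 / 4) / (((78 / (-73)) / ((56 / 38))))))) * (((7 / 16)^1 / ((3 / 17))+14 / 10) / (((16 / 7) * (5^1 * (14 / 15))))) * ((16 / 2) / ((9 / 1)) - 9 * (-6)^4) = 294920717 / 4765440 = 61.89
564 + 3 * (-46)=426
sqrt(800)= 28.28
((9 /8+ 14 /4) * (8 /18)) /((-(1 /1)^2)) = -37 /18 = -2.06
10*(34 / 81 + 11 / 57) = 9430 / 1539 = 6.13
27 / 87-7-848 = -24786 / 29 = -854.69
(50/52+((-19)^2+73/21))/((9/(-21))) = -199529/234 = -852.69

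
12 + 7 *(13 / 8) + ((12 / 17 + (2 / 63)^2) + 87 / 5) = 111956303 / 2698920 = 41.48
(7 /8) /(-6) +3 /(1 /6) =857 /48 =17.85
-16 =-16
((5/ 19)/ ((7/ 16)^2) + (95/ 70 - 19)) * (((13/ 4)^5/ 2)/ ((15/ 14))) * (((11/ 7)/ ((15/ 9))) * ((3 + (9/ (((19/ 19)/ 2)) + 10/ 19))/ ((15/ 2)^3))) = -16866505449079/ 127360800000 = -132.43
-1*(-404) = 404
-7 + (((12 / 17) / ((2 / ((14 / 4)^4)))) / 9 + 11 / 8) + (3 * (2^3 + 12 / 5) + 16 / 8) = 34129 / 1020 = 33.46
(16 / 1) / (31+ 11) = 8 / 21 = 0.38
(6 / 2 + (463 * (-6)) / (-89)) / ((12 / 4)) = 1015 / 89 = 11.40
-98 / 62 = -49 / 31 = -1.58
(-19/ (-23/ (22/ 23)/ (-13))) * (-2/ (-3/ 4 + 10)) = 43472/ 19573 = 2.22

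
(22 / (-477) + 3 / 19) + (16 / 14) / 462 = 558091 / 4884957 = 0.11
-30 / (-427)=0.07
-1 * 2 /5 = -2 /5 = -0.40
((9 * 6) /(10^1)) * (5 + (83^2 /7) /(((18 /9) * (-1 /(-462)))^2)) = 1417901004 /5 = 283580200.80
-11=-11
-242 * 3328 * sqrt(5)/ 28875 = -73216 * sqrt(5)/ 2625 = -62.37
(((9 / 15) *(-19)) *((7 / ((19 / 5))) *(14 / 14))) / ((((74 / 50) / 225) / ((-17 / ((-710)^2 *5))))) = 16065 / 746068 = 0.02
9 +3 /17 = 156 /17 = 9.18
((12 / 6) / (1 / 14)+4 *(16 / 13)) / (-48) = -107 / 156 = -0.69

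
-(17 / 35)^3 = -4913 / 42875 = -0.11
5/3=1.67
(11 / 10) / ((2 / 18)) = 99 / 10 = 9.90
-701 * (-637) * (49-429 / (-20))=629170633 / 20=31458531.65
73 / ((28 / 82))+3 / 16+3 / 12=214.22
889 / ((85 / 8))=83.67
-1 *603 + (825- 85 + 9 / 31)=4256 / 31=137.29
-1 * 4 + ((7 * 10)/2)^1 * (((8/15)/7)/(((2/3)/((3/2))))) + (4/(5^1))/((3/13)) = 82/15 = 5.47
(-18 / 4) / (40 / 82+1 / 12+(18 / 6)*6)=-2214 / 9137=-0.24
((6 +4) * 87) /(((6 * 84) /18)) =435 /14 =31.07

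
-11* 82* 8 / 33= -656 / 3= -218.67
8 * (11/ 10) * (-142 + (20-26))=-6512/ 5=-1302.40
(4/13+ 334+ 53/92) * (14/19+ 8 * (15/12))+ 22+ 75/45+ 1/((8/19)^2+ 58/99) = 129457922101/35756214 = 3620.57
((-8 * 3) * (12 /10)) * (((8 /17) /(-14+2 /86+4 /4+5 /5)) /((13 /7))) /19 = 346752 /10812425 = 0.03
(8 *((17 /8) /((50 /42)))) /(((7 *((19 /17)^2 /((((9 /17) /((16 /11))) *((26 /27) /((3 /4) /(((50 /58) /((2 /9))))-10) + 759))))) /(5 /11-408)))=-39050680329861 /212412400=-183843.69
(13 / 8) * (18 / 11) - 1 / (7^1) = 775 / 308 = 2.52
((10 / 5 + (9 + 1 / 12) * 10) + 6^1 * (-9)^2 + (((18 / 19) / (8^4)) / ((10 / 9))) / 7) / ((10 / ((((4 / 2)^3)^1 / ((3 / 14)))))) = 4729948403 / 2188800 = 2160.98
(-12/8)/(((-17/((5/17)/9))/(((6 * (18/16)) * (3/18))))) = 15/4624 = 0.00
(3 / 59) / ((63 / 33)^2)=121 / 8673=0.01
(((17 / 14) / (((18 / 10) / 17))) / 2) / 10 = 289 / 504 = 0.57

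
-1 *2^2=-4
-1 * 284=-284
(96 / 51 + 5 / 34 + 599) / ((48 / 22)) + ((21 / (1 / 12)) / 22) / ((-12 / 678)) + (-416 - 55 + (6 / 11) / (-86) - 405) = -481578583 / 385968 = -1247.72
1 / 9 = 0.11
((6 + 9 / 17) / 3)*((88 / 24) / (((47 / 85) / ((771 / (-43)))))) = -522995 / 2021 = -258.78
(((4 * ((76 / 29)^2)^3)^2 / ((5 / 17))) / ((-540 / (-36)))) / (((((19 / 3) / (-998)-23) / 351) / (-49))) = 173366726597390714267161375801344 / 609277902049397825328025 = 284544583.05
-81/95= -0.85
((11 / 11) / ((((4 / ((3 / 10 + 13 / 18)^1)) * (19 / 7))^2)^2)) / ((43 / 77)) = 51736164557 / 367665514830000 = 0.00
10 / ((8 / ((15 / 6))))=25 / 8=3.12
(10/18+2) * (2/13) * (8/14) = 184/819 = 0.22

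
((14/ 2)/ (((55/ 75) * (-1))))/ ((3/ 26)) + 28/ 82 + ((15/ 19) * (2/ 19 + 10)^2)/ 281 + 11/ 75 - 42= -8080892436431/ 65193594675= -123.95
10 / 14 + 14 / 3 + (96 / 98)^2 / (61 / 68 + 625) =5.38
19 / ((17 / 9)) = 10.06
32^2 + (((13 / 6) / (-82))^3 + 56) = 128623124843 / 119095488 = 1080.00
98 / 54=49 / 27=1.81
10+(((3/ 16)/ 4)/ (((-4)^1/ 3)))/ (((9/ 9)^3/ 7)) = 2497/ 256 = 9.75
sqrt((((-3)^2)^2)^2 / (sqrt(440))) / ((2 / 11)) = 81 * 2^(1 / 4) * 55^(3 / 4) / 20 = 97.27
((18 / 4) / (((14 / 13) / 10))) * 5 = 208.93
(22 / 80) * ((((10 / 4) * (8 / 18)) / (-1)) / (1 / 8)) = -22 / 9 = -2.44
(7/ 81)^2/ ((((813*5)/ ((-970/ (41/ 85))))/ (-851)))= 687616510/ 218697813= 3.14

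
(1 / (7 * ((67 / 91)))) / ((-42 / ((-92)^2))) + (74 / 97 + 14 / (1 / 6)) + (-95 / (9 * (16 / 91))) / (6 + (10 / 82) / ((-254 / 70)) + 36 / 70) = 281615043175891 / 7737186672432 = 36.40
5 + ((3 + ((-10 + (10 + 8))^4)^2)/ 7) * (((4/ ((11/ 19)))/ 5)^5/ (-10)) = -21269444181839047/ 17614953125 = -1207465.27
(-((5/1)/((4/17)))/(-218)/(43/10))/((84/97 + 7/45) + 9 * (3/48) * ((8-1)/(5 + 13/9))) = 430389000/30994695109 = 0.01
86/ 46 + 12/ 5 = 491/ 115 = 4.27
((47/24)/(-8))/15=-47/2880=-0.02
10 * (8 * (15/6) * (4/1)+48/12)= 840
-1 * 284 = -284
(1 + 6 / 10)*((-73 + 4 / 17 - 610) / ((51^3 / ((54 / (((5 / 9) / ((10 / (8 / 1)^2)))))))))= -104463 / 835210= -0.13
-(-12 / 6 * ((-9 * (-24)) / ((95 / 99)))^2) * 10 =1829101824 / 1805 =1013352.81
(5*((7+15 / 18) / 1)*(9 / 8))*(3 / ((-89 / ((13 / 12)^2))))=-39715 / 22784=-1.74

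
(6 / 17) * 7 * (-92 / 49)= -552 / 119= -4.64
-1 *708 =-708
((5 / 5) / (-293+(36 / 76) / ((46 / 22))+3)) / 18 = -437 / 2279358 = -0.00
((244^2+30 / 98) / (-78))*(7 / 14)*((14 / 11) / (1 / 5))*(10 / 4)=-72931975 / 12012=-6071.59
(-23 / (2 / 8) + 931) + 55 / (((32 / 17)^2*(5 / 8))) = 110571 / 128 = 863.84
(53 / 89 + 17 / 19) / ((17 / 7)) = 0.61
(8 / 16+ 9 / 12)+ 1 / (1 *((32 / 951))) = 991 / 32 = 30.97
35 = 35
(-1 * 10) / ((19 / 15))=-150 / 19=-7.89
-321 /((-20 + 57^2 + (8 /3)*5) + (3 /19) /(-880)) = -16101360 /162635431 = -0.10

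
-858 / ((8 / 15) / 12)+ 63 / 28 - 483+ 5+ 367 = -77655 / 4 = -19413.75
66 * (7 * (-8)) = -3696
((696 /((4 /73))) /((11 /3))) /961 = 38106 /10571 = 3.60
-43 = -43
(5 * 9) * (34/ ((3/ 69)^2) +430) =828720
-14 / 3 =-4.67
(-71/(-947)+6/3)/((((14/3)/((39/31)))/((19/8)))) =4368195/3287984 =1.33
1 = 1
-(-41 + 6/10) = 202/5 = 40.40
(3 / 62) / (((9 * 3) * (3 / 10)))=5 / 837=0.01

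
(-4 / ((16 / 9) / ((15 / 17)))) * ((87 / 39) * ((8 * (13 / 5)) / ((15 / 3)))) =-1566 / 85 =-18.42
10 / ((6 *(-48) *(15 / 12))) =-1 / 36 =-0.03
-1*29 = -29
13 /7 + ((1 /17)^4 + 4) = 3424368 /584647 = 5.86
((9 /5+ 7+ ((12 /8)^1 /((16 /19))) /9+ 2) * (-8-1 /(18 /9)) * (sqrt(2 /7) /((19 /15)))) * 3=-269229 * sqrt(14) /8512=-118.35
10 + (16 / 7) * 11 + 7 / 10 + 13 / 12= 15509 / 420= 36.93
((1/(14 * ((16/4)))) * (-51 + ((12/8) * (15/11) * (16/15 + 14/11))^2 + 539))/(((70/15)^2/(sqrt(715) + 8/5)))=67320441/100437260 + 67320441 * sqrt(715)/160699616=11.87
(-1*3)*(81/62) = -243/62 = -3.92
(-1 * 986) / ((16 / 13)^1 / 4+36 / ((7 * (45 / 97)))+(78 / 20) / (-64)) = -57424640 / 660003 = -87.01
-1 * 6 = -6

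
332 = 332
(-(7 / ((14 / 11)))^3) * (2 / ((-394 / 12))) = 3993 / 394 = 10.13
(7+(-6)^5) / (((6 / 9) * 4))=-23307 / 8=-2913.38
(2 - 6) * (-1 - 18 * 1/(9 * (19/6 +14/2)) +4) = -684/61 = -11.21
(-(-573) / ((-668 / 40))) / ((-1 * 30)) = 191 / 167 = 1.14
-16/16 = -1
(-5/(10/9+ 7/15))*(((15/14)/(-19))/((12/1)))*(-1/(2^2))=-1125/302176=-0.00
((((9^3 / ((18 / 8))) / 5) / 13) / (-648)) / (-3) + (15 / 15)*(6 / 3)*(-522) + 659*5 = 877891 / 390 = 2251.00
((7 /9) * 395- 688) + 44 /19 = -64717 /171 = -378.46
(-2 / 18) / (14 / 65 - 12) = 65 / 6894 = 0.01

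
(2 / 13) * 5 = 10 / 13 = 0.77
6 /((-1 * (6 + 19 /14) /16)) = -1344 /103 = -13.05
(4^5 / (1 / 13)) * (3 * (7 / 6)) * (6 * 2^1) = 559104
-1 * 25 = -25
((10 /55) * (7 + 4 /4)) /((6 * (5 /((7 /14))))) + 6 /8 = 511 /660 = 0.77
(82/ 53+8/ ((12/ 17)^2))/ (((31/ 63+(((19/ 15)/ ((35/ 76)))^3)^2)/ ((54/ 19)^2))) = 56963822297945800781250/ 173651896723337531262773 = 0.33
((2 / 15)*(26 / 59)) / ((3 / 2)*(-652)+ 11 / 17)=-884 / 14704275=-0.00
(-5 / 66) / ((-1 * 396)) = 0.00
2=2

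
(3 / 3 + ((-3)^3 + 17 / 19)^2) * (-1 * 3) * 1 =-739131 / 361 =-2047.45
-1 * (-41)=41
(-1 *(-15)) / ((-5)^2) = 3 / 5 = 0.60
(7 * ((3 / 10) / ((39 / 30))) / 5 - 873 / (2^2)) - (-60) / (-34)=-971037 / 4420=-219.69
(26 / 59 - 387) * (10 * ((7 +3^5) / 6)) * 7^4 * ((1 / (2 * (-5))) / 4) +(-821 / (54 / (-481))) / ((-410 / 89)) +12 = 3156719103586 / 326565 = 9666434.26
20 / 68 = 5 / 17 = 0.29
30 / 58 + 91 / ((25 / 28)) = 74267 / 725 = 102.44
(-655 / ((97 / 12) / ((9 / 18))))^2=15444900 / 9409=1641.50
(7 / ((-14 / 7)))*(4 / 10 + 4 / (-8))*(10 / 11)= 7 / 22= 0.32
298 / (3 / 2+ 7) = 596 / 17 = 35.06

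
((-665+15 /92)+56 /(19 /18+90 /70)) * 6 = -52183569 /13570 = -3845.51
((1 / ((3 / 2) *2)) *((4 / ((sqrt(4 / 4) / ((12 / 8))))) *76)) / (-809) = -152 / 809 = -0.19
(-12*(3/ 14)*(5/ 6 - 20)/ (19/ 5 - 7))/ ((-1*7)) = 1725/ 784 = 2.20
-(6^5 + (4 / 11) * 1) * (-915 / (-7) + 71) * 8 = -138037120 / 11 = -12548829.09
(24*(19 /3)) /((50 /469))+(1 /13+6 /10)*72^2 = 1603852 /325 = 4934.93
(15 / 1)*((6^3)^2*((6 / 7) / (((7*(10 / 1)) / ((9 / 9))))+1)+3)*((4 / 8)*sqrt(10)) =34714269*sqrt(10) / 98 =1120164.87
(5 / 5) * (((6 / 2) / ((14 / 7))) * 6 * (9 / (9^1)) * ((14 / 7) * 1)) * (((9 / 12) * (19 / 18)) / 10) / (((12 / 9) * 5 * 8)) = 171 / 6400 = 0.03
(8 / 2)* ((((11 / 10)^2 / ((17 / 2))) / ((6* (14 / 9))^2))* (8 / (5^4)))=1089 / 13015625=0.00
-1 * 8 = -8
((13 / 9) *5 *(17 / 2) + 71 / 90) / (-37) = -2798 / 1665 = -1.68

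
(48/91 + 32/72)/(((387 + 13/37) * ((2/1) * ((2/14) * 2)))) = 7363/1676844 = 0.00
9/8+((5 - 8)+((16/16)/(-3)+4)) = 43/24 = 1.79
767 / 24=31.96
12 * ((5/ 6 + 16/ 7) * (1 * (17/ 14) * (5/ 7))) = 11135/ 343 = 32.46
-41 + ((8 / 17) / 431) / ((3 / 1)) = -901213 / 21981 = -41.00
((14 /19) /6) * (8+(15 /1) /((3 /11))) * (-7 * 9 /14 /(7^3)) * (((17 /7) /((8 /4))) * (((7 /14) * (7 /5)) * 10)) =-459 /532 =-0.86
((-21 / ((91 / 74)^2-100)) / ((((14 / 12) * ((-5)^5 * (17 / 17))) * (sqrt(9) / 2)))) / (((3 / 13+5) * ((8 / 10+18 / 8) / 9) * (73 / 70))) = -35878752 / 1701124484125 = -0.00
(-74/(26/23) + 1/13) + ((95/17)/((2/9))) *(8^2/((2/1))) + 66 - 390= 91786/221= 415.32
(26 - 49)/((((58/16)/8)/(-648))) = 953856/29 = 32891.59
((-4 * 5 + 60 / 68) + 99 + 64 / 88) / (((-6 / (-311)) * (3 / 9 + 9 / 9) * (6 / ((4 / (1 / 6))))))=2344007 / 187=12534.80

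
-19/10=-1.90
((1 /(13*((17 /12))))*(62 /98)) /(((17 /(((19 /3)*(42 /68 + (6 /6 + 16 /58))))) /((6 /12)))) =1099663 /90757849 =0.01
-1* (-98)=98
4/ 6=2/ 3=0.67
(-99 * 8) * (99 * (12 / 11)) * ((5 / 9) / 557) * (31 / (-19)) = 1473120 / 10583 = 139.20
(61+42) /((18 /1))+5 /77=5.79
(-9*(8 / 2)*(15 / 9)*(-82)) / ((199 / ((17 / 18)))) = 13940 / 597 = 23.35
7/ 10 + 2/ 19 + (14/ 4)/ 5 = 143/ 95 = 1.51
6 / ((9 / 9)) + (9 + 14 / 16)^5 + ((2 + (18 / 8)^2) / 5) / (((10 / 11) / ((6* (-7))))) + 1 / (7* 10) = 538145145537 / 5734400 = 93845.07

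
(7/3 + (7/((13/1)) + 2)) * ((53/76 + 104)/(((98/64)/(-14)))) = -4663.44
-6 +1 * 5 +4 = 3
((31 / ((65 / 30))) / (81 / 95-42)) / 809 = -5890 / 13703651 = -0.00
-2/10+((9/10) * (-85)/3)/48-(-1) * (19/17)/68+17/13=0.59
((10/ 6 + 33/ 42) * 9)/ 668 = 309/ 9352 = 0.03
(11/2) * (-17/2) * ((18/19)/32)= -1683/1216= -1.38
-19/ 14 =-1.36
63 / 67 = 0.94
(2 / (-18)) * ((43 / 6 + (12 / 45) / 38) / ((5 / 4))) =-2726 / 4275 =-0.64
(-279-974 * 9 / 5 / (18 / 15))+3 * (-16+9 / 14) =-25005 / 14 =-1786.07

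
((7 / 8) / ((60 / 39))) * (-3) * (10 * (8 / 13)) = -21 / 2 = -10.50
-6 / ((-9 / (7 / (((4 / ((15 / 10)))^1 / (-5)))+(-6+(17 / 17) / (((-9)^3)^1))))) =-12.75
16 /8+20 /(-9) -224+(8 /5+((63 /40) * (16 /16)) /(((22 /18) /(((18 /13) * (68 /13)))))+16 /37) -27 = -742412876 /3095235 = -239.86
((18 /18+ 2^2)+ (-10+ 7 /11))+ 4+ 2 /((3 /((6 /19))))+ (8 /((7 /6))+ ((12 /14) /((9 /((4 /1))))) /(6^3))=794657 /118503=6.71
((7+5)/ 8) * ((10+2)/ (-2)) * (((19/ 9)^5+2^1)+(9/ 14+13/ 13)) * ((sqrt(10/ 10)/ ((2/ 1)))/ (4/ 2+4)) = -37676885/ 1102248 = -34.18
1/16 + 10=161/16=10.06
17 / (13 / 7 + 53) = 119 / 384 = 0.31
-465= -465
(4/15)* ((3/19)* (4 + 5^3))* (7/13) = 3612/1235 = 2.92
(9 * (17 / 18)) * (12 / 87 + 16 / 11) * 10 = 43180 / 319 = 135.36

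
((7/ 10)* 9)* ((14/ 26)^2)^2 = 151263/ 285610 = 0.53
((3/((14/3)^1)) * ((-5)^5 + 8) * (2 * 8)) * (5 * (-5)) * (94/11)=527396400/77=6849303.90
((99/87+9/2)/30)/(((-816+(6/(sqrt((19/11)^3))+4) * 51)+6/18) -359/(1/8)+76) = -22929095139/415112128028860 -31369437 * sqrt(209)/207556064014430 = -0.00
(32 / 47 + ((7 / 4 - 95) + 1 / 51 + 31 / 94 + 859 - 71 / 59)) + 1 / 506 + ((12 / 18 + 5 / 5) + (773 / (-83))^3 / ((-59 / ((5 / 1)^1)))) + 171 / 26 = 896055129876532261 / 1063844585645556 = 842.28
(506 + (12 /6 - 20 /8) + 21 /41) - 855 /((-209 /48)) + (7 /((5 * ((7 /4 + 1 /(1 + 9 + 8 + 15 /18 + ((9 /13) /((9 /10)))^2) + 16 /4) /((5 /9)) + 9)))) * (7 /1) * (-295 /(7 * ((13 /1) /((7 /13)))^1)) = 819038433916301 /1167559684434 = 701.50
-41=-41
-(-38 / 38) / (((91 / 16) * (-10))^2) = 64 / 207025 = 0.00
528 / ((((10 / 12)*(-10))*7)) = -1584 / 175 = -9.05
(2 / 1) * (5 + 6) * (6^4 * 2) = 57024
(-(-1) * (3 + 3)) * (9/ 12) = 9/ 2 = 4.50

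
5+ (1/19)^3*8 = 34303/6859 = 5.00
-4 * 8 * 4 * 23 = -2944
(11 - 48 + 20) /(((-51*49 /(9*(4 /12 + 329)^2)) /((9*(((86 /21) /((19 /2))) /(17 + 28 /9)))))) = 79530048 /62083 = 1281.03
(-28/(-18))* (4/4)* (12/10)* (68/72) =1.76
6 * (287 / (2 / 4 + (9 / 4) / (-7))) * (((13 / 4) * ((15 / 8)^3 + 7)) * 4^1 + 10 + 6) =594617793 / 320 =1858180.60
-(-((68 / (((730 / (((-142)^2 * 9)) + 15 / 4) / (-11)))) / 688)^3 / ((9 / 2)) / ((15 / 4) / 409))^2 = -5476510720607101228309511749889460158987217984 / 15799640596107621854617612416973210868250390625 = -0.35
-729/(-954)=81/106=0.76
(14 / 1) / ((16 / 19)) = 133 / 8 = 16.62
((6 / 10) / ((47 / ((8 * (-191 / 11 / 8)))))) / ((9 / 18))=-1146 / 2585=-0.44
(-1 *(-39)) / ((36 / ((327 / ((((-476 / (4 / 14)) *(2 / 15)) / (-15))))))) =318825 / 13328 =23.92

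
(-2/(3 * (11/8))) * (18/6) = -16/11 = -1.45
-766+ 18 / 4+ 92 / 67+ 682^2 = 62224759 / 134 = 464363.87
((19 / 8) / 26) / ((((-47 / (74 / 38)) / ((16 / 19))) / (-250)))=9250 / 11609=0.80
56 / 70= 4 / 5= 0.80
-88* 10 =-880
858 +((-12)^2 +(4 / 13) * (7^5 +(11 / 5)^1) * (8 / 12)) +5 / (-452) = 392225641 / 88140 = 4450.03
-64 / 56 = -8 / 7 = -1.14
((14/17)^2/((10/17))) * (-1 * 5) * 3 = -294/17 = -17.29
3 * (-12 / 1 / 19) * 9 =-324 / 19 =-17.05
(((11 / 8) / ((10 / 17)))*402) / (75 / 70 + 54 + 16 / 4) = 15.91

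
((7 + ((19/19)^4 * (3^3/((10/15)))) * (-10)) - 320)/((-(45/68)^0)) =718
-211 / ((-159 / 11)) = 14.60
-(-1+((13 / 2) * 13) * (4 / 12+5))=-1349 / 3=-449.67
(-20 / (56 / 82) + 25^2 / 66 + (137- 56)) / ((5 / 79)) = 2233093 / 2310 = 966.71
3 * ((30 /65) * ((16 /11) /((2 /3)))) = 432 /143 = 3.02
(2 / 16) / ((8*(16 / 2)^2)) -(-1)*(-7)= -28671 / 4096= -7.00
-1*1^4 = -1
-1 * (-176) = 176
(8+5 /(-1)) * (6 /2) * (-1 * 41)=-369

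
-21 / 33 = -7 / 11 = -0.64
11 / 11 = 1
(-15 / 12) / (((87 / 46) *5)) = -23 / 174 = -0.13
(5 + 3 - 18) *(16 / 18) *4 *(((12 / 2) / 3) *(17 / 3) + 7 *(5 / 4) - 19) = -1040 / 27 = -38.52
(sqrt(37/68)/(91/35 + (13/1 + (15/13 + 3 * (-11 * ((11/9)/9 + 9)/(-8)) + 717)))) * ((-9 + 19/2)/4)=1755 * sqrt(629)/368254136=0.00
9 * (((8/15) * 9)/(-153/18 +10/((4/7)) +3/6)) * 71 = 30672/95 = 322.86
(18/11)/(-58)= -9/319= -0.03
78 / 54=13 / 9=1.44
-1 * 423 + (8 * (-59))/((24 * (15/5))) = -3866/9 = -429.56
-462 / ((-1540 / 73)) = 219 / 10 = 21.90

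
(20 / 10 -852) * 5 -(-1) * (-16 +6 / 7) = -29856 / 7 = -4265.14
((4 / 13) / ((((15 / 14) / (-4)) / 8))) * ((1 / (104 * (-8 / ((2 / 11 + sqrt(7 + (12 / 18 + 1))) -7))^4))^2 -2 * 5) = 429687507349135 * sqrt(78) / 1818167077580046336 + 220547042617063880477753 / 2399980542405661163520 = 91.90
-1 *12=-12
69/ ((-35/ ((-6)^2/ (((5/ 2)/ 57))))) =-283176/ 175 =-1618.15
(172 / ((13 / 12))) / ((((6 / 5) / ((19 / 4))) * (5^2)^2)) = 1634 / 1625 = 1.01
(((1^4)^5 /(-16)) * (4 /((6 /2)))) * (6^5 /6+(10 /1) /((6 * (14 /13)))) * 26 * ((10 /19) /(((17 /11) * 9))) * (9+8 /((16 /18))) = -38965355 /20349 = -1914.85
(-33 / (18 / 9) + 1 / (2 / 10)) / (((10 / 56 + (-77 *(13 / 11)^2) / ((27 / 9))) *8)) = 231 / 5732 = 0.04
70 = 70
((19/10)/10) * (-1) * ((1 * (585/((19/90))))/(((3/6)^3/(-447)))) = 1882764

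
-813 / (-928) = 813 / 928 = 0.88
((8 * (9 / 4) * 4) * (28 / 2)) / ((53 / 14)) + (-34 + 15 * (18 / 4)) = 31775 / 106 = 299.76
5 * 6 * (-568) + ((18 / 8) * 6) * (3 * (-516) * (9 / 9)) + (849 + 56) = -37033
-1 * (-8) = 8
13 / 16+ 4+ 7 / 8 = 91 / 16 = 5.69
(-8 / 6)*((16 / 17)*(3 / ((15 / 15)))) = -64 / 17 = -3.76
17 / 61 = 0.28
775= 775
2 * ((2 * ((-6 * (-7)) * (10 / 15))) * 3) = 336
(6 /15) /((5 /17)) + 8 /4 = 84 /25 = 3.36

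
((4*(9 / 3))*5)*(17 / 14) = 510 / 7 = 72.86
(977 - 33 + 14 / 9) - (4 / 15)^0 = 8501 / 9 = 944.56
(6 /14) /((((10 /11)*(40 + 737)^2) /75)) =55 /939134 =0.00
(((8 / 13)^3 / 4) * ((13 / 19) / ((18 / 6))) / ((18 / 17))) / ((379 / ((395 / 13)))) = 429760 / 427156119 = 0.00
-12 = -12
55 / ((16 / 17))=935 / 16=58.44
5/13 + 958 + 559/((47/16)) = 701845/611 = 1148.68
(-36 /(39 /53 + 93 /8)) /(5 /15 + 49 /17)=-64872 /71627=-0.91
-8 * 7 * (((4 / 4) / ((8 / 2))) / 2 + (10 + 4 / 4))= -623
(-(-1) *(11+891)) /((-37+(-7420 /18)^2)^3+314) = 479359782 /2605911944341528312201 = 0.00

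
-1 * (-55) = 55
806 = 806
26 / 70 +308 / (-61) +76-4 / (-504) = 2741219 / 38430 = 71.33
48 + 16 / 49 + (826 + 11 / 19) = 814537 / 931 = 874.91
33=33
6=6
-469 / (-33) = 469 / 33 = 14.21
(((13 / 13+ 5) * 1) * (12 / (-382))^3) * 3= -3888 / 6967871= -0.00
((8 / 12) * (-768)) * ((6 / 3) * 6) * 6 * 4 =-147456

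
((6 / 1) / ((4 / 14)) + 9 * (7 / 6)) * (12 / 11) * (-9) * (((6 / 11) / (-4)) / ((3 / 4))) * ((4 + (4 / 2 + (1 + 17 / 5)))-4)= 217728 / 605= 359.88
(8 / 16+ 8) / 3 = 17 / 6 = 2.83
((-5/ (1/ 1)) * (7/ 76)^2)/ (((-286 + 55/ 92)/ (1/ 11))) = 805/ 59580884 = 0.00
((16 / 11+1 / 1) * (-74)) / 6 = -333 / 11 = -30.27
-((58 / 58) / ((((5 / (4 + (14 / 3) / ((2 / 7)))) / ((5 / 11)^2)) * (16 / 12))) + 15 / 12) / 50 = -0.04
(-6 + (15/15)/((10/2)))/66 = -0.09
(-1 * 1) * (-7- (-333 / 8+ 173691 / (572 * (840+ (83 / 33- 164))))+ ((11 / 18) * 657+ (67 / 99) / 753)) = -75631549557715 / 173594915208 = -435.68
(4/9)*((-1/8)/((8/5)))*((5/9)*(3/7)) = -25/3024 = -0.01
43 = 43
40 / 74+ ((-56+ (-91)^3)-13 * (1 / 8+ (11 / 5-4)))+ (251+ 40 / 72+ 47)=-10034037637 / 13320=-753306.13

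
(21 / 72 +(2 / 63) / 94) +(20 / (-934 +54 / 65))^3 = 3014772003664331 / 10324754518325184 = 0.29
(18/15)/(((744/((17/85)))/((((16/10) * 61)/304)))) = 61/589000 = 0.00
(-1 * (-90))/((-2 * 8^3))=-45/512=-0.09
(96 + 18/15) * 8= 3888/5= 777.60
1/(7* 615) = 1/4305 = 0.00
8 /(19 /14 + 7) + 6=814 /117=6.96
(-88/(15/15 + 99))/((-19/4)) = 88/475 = 0.19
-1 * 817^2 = -667489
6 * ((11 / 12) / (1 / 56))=308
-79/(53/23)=-1817/53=-34.28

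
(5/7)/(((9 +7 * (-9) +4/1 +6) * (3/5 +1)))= -0.01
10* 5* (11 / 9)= 550 / 9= 61.11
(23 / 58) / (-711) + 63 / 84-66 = -5381605 / 82476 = -65.25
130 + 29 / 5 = 679 / 5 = 135.80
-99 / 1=-99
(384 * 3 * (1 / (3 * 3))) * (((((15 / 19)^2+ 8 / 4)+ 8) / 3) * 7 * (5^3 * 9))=1288560000 / 361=3569418.28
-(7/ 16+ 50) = -50.44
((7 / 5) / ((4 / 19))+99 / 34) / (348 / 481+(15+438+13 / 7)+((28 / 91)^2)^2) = 24048619049 / 1145845044560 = 0.02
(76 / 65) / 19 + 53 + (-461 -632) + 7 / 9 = -607909 / 585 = -1039.16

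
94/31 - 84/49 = 286/217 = 1.32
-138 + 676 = 538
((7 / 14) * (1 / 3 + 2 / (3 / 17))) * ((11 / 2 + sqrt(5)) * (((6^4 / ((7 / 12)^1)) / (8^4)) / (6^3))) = 15 * sqrt(5) / 1024 + 165 / 2048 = 0.11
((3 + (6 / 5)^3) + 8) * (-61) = -97051 / 125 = -776.41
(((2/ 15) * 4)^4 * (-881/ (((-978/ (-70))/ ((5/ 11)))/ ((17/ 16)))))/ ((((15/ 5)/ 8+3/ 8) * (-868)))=3834112/ 1013000175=0.00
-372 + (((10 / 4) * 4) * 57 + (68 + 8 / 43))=11446 / 43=266.19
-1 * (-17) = 17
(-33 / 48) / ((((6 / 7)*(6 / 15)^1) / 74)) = -14245 / 96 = -148.39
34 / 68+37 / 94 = 42 / 47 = 0.89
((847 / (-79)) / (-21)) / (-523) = -121 / 123951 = -0.00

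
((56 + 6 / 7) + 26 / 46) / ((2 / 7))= 9245 / 46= 200.98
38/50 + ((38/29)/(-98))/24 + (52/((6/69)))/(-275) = -13271681/9378600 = -1.42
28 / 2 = 14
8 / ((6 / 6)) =8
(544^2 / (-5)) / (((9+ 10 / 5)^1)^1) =-295936 / 55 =-5380.65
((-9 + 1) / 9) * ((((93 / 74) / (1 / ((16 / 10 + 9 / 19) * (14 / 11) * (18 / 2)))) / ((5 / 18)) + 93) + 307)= -784848112 / 1739925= -451.08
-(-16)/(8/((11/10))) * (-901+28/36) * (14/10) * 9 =-623854/25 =-24954.16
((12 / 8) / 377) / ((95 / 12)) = 0.00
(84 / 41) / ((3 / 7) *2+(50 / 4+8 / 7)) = 168 / 1189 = 0.14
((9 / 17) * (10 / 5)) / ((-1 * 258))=-3 / 731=-0.00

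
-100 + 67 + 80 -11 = 36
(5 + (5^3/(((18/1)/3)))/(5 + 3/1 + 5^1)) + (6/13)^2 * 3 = 7343/1014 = 7.24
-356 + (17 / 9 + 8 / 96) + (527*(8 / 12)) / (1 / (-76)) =-973993 / 36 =-27055.36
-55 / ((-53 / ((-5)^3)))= -6875 / 53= -129.72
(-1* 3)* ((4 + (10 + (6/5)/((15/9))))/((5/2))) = -17.66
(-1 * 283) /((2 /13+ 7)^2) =-47827 /8649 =-5.53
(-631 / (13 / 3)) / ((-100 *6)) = 0.24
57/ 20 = 2.85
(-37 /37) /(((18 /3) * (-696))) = 0.00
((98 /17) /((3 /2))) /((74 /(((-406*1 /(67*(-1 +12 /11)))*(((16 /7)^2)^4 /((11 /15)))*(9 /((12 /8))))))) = -14946486190080 /708297401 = -21101.99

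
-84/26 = -42/13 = -3.23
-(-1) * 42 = 42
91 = 91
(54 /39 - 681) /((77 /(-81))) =715635 /1001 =714.92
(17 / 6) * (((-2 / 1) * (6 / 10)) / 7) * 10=-34 / 7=-4.86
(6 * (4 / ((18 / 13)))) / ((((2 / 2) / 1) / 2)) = 104 / 3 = 34.67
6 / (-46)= -3 / 23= -0.13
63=63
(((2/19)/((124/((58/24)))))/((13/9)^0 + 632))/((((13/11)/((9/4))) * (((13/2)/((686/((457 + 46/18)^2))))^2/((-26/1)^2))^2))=17278838824247219709/98261341338281276656606660132864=0.00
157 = 157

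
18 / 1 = 18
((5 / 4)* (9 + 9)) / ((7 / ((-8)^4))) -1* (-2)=92174 / 7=13167.71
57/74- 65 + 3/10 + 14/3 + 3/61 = -2004686/33855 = -59.21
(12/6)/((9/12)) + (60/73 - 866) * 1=-188890/219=-862.51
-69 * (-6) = 414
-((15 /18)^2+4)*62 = -5239 /18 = -291.06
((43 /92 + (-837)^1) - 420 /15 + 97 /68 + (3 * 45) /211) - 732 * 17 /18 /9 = -4184548211 /4455054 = -939.28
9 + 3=12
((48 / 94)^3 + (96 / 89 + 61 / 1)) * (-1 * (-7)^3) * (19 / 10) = 40543.43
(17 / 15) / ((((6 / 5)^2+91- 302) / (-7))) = 595 / 15717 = 0.04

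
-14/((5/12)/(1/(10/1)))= -84/25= -3.36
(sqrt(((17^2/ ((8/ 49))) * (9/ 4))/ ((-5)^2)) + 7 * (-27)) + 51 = -138 + 357 * sqrt(2)/ 40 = -125.38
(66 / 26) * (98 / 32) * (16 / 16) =1617 / 208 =7.77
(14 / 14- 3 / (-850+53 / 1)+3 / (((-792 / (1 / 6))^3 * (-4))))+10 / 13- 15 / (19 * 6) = 46231922460500219 / 28165878867050496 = 1.64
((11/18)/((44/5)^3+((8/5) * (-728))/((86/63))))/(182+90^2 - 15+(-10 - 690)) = -59125/125784606528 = -0.00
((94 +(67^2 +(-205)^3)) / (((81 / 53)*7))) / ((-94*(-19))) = -228179363 / 506331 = -450.65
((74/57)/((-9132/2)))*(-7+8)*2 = -74/130131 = -0.00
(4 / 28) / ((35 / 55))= 11 / 49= 0.22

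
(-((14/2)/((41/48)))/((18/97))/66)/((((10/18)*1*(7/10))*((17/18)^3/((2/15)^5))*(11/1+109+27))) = -198656/339288709375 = -0.00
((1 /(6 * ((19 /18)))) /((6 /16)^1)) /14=4 /133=0.03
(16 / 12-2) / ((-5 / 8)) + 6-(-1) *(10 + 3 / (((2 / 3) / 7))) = 1457 / 30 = 48.57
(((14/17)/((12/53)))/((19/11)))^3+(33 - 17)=184428474193/7278825672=25.34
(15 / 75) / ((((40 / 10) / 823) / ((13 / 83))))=10699 / 1660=6.45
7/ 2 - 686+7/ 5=-6811/ 10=-681.10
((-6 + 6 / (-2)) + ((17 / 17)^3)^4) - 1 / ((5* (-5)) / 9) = -191 / 25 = -7.64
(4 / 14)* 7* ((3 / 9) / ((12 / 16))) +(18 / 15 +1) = 139 / 45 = 3.09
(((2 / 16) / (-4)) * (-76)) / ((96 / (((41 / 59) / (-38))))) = -0.00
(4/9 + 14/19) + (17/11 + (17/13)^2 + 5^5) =994813535/317889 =3129.44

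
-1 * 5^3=-125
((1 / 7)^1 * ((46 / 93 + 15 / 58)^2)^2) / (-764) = -272513040504961 / 4527257189226182208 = -0.00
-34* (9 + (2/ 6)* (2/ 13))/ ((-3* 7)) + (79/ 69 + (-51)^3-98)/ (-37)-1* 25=2493360823/ 696969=3577.43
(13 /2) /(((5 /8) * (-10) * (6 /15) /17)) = -221 /5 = -44.20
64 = 64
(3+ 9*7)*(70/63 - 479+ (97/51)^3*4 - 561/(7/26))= -51766873730/309519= -167249.42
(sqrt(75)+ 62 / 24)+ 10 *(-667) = -80009 / 12+ 5 *sqrt(3) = -6658.76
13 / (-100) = -13 / 100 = -0.13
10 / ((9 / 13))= 130 / 9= 14.44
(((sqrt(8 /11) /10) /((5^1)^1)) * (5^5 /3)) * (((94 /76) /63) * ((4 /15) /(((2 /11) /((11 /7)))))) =12925 * sqrt(22) /75411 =0.80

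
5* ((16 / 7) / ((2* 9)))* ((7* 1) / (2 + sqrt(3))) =80 / 9-40* sqrt(3) / 9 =1.19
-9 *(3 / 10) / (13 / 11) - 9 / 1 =-1467 / 130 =-11.28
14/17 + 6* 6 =626/17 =36.82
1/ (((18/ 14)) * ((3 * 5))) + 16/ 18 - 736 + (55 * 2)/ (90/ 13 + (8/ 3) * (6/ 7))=-40902952/ 56565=-723.11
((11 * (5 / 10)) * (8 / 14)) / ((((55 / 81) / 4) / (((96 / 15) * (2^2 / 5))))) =82944 / 875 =94.79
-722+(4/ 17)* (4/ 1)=-12258/ 17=-721.06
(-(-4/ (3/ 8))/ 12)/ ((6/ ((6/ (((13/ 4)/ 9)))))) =32/ 13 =2.46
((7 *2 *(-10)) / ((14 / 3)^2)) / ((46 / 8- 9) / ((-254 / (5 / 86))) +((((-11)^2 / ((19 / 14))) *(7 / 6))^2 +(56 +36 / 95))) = -63874040400 / 108063810325667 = -0.00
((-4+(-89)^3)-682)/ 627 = -705655/ 627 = -1125.45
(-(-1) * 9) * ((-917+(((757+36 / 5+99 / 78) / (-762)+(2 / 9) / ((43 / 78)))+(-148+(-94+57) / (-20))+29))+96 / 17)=-9261.94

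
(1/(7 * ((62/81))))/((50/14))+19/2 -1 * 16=-6.45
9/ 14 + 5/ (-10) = 0.14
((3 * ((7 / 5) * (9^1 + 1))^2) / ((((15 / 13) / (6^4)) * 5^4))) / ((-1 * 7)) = -471744 / 3125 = -150.96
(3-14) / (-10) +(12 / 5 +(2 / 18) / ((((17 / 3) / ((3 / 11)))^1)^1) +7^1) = 3929 / 374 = 10.51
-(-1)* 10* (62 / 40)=15.50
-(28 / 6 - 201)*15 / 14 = 2945 / 14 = 210.36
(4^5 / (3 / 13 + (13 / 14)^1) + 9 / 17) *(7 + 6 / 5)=25995271 / 3587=7247.08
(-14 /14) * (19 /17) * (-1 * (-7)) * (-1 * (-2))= -266 /17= -15.65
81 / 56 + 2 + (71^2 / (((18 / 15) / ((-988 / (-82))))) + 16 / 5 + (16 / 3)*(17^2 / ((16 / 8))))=589982821 / 11480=51392.23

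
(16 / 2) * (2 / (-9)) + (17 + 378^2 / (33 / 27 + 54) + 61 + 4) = 2667.66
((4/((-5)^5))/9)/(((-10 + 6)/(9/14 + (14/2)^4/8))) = 16843/1575000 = 0.01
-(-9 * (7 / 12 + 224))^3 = 528494014125 / 64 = 8257718970.70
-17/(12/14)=-19.83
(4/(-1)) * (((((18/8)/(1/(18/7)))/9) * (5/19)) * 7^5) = -216090/19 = -11373.16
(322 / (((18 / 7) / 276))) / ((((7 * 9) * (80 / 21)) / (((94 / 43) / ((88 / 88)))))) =1218287 / 3870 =314.80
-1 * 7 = -7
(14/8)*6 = 21/2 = 10.50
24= 24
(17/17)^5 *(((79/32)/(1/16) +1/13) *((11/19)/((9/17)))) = 64141/1482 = 43.28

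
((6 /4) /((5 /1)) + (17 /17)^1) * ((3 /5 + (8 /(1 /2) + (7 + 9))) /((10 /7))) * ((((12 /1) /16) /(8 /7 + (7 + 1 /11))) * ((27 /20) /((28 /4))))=13216203 /25360000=0.52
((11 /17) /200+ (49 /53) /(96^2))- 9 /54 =-33905959 /207590400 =-0.16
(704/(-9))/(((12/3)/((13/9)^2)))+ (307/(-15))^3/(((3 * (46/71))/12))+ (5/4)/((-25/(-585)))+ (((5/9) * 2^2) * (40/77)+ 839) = -33632985697921/645529500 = -52101.39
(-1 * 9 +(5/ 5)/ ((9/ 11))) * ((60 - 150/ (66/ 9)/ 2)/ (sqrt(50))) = -2555 * sqrt(2)/ 66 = -54.75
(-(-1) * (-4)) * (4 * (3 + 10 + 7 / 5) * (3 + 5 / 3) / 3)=-1792 / 5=-358.40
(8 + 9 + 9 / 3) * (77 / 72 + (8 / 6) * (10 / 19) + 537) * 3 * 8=14740780 / 57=258610.18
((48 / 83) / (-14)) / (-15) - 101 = -293397 / 2905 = -101.00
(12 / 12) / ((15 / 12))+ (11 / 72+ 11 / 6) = 1003 / 360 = 2.79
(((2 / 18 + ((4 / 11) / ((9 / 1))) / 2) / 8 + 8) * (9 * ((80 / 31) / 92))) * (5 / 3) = 158725 / 47058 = 3.37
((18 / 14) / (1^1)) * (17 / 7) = 153 / 49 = 3.12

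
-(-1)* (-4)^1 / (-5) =4 / 5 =0.80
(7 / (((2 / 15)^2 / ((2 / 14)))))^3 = 11390625 / 64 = 177978.52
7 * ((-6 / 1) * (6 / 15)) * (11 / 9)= -308 / 15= -20.53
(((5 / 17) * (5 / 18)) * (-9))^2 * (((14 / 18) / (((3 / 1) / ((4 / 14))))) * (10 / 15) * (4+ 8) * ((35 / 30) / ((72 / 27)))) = 4375 / 31212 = 0.14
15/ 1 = 15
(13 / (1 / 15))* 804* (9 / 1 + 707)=112254480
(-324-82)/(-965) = 406/965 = 0.42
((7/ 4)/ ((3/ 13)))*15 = 455/ 4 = 113.75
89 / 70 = 1.27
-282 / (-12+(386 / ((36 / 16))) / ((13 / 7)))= -16497 / 4702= -3.51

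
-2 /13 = -0.15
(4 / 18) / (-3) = -2 / 27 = -0.07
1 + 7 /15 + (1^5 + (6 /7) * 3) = 529 /105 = 5.04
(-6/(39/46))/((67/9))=-828/871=-0.95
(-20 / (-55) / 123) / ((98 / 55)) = 10 / 6027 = 0.00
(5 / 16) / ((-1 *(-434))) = 5 / 6944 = 0.00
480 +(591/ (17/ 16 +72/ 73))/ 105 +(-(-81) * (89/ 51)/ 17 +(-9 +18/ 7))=1675807112/ 3457885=484.63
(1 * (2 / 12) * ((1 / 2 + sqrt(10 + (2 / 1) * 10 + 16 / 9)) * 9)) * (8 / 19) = 6 / 19 + 4 * sqrt(286) / 19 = 3.88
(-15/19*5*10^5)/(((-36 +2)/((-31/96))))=-3749.03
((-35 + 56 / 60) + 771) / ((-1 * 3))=-11054 / 45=-245.64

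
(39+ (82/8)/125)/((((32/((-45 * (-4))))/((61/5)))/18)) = 96552081/2000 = 48276.04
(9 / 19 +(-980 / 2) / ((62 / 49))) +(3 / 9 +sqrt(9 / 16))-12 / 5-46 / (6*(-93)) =-41137733 / 106020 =-388.02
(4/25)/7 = 4/175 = 0.02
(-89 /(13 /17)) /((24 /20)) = -7565 /78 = -96.99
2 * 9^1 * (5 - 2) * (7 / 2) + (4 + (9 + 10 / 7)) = 203.43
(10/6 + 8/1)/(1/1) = 9.67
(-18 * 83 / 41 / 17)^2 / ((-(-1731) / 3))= 2232036 / 280311793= 0.01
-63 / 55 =-1.15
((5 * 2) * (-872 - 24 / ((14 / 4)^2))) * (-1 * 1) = 8739.59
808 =808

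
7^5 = 16807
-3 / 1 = -3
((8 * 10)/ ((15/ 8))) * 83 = 10624/ 3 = 3541.33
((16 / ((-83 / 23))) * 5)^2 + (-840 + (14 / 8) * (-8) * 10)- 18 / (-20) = -33594199 / 68890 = -487.65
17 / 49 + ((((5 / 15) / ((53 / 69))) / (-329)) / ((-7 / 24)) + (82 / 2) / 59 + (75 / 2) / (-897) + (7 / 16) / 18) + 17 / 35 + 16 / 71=383044041893647 / 220147545814560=1.74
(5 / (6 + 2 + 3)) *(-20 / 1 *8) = -800 / 11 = -72.73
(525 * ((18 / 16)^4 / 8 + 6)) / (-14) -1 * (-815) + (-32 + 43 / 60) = 551.21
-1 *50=-50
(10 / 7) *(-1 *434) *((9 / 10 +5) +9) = -9238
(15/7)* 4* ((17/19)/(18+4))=510/1463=0.35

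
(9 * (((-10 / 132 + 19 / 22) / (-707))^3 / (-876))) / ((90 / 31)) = 68107 / 13906382806191645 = 0.00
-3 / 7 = -0.43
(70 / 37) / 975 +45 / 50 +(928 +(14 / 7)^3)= 2703899 / 2886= 936.90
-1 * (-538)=538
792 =792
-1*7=-7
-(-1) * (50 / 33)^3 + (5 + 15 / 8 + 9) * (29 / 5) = 137355971 / 1437480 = 95.55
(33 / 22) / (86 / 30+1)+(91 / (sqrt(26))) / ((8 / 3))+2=277 / 116+21*sqrt(26) / 16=9.08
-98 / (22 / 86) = -383.09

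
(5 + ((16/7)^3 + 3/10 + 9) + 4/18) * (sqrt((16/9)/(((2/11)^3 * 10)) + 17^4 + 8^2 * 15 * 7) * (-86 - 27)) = -184628666 * sqrt(1269430)/231525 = -898474.21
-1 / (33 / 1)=-1 / 33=-0.03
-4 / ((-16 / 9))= 2.25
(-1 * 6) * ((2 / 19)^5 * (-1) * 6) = 1152 / 2476099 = 0.00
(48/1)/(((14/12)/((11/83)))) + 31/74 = 252443/42994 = 5.87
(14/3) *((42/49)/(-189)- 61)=-53806/189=-284.69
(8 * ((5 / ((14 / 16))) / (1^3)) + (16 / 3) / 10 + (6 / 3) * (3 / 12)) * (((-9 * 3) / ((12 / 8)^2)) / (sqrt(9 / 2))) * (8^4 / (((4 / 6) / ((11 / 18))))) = -992900.83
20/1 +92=112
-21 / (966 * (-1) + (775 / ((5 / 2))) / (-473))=9933 / 457228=0.02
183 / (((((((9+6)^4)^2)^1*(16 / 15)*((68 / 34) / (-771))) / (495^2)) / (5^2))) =-158.08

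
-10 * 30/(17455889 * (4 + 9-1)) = -25/17455889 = -0.00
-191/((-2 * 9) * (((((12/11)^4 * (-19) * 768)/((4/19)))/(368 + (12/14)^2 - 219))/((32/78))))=-20517414247/3089915652096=-0.01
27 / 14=1.93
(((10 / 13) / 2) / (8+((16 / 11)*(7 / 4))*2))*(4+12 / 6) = 55 / 312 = 0.18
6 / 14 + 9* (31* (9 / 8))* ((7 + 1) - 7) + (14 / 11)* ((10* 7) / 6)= 608273 / 1848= 329.15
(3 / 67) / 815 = 0.00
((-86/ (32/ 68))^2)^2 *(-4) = -285541678321/ 64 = -4461588723.77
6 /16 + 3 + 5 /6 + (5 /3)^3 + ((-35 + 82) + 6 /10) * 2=112361 /1080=104.04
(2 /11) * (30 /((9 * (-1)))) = -20 /33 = -0.61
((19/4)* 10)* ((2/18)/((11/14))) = 6.72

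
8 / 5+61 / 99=1097 / 495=2.22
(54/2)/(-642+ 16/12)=-81/1922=-0.04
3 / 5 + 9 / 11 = 78 / 55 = 1.42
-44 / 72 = -11 / 18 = -0.61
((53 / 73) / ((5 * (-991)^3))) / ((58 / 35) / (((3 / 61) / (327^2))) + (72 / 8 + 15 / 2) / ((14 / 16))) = -371 / 8959384512396570102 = -0.00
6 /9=2 /3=0.67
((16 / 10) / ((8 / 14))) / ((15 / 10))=1.87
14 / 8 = 7 / 4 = 1.75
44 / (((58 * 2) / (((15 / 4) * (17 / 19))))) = 2805 / 2204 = 1.27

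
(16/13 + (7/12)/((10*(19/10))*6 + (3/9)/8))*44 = 276408/5083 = 54.38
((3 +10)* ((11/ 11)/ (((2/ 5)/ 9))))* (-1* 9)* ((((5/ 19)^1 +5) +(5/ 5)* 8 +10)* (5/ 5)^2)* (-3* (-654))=-2282914530/ 19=-120153396.32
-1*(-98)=98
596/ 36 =149/ 9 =16.56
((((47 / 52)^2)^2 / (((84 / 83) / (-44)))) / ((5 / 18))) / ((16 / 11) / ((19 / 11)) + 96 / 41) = -10411682635761 / 317324134400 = -32.81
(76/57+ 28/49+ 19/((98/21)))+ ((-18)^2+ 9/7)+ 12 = 14417/42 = 343.26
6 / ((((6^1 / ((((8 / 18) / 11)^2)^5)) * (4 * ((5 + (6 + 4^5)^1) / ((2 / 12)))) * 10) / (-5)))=-65536 / 280810634290233794148105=-0.00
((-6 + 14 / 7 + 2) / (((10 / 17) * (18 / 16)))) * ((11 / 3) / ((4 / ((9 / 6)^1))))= -187 / 45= -4.16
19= 19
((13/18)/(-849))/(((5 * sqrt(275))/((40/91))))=-4 * sqrt(11)/2941785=-0.00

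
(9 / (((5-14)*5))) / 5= -1 / 25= -0.04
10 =10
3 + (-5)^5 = -3122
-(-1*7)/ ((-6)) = -7/ 6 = -1.17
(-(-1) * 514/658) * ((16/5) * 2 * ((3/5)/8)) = 3084/8225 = 0.37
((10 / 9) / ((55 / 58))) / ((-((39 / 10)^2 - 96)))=11600 / 799821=0.01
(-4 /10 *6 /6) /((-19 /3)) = 6 /95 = 0.06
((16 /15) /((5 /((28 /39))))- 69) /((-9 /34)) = 6846818 /26325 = 260.09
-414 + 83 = -331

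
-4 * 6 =-24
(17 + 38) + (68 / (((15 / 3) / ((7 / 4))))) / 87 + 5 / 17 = 410923 / 7395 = 55.57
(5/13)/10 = 1/26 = 0.04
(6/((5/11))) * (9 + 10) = 1254/5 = 250.80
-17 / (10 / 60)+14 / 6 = -299 / 3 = -99.67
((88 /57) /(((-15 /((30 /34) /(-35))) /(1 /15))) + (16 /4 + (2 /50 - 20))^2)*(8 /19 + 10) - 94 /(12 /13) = 411220033943 /161096250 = 2552.64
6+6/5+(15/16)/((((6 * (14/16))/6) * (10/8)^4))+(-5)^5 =-2727691/875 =-3117.36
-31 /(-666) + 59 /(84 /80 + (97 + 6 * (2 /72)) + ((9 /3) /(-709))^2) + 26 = 52572153260371 /1972891582218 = 26.65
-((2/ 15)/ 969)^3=-8/ 3070754580375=-0.00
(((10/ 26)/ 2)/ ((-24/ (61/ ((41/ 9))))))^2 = 837225/ 72726784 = 0.01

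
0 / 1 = 0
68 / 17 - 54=-50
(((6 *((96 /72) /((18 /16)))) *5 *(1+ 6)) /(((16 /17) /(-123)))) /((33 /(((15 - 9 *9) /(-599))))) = -195160 /1797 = -108.60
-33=-33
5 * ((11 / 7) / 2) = 55 / 14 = 3.93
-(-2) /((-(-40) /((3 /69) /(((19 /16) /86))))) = 0.16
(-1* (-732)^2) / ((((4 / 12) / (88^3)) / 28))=-30672520445952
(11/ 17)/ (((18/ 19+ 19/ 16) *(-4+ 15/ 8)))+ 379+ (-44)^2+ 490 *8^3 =4317225513/ 17051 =253194.86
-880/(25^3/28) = -4928/3125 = -1.58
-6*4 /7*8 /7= -192 /49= -3.92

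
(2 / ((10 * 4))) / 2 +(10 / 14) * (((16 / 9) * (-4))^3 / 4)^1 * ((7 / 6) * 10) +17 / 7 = -457249531 / 612360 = -746.70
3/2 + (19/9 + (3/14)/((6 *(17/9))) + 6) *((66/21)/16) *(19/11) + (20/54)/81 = 248517061/58296672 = 4.26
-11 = -11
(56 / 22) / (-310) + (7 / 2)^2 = 83489 / 6820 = 12.24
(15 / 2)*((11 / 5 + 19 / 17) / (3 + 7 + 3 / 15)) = 705 / 289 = 2.44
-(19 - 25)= 6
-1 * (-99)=99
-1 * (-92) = 92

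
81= 81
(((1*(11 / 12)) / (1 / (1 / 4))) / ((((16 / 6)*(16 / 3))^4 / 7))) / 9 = 18711 / 4294967296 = 0.00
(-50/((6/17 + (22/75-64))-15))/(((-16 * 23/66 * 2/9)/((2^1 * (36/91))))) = -85201875/209092793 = -0.41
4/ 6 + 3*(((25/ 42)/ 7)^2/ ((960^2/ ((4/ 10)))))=354041861/ 531062784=0.67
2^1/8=1/4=0.25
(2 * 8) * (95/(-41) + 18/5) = 4208/205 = 20.53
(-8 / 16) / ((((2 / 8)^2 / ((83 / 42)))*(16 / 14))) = -83 / 6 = -13.83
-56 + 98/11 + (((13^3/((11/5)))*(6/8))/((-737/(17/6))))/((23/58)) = -40538077/745844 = -54.35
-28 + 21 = -7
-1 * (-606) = 606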